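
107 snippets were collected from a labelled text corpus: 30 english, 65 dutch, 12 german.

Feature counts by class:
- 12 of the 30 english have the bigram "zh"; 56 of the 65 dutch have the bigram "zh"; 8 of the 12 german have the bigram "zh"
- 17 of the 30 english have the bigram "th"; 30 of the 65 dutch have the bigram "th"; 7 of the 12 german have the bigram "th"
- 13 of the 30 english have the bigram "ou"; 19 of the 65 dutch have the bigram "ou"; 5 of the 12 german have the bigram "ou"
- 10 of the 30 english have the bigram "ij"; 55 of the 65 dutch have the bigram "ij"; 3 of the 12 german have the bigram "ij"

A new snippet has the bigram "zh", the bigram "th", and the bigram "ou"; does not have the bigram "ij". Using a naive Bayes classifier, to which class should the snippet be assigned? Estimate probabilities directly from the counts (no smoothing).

english: (30/107) × (12/30) × (17/30) × (13/30) × (20/30) ≈ 0.0183593
dutch: (65/107) × (56/65) × (30/65) × (19/65) × (10/65) ≈ 0.0108627
german: (12/107) × (8/12) × (7/12) × (5/12) × (9/12) ≈ 0.0136293
Highest score → english.

english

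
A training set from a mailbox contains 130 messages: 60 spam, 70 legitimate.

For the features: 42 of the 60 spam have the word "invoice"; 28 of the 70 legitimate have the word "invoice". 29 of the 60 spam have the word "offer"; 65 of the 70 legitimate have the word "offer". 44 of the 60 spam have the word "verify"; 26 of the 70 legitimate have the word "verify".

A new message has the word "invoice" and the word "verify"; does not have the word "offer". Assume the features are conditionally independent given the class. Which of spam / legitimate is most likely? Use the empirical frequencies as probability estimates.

spam

spam: (60/130) × (42/60) × (31/60) × (44/60) ≈ 0.12241
legitimate: (70/130) × (28/70) × (5/70) × (26/70) ≈ 0.00571429
Highest score → spam.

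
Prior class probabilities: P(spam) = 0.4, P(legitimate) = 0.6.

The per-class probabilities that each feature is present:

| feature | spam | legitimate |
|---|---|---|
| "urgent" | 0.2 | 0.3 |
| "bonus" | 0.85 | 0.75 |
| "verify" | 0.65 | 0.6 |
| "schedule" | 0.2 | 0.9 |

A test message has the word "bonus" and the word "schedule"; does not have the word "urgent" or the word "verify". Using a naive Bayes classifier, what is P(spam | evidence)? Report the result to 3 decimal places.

0.144

spam: 0.4 × (1−0.2) × 0.85 × (1−0.65) × 0.2 = 0.01904
legitimate: 0.6 × (1−0.3) × 0.75 × (1−0.6) × 0.9 = 0.1134
P(spam | x) = 0.01904 / 0.13244 ≈ 0.144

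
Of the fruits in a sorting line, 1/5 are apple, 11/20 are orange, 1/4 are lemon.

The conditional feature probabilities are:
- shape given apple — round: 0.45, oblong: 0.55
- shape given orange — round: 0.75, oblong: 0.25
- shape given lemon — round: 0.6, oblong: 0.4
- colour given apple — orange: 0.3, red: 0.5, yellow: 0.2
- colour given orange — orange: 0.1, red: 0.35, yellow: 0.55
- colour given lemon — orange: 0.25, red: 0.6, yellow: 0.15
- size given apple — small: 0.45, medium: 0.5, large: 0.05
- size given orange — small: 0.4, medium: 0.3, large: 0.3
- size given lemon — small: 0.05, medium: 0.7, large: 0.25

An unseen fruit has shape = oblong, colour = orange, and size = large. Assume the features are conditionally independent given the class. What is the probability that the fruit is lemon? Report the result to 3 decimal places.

apple: 0.2 × 0.55 × 0.3 × 0.05 = 0.00165
orange: 0.55 × 0.25 × 0.1 × 0.3 = 0.004125
lemon: 0.25 × 0.4 × 0.25 × 0.25 = 0.00625
P(lemon | x) = 0.00625 / 0.012025 ≈ 0.520

0.520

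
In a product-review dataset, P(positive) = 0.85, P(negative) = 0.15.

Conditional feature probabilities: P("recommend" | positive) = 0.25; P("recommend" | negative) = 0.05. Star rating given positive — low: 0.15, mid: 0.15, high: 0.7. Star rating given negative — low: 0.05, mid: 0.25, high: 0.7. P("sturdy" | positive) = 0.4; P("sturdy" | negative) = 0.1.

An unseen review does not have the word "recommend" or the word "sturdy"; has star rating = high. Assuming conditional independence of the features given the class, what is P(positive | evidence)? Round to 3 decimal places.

0.749

positive: 0.85 × (1−0.25) × 0.7 × (1−0.4) = 0.26775
negative: 0.15 × (1−0.05) × 0.7 × (1−0.1) = 0.089775
P(positive | x) = 0.26775 / 0.357525 ≈ 0.749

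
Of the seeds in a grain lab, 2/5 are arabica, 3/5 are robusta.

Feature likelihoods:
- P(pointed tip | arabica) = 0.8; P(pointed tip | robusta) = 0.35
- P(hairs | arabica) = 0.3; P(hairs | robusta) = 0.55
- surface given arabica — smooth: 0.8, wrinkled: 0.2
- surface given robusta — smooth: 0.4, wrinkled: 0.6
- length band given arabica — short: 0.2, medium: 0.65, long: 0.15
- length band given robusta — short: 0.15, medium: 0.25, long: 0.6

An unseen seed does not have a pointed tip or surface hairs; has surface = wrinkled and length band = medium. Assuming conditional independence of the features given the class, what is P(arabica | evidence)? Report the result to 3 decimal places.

arabica: 0.4 × (1−0.8) × (1−0.3) × 0.2 × 0.65 = 0.00728
robusta: 0.6 × (1−0.35) × (1−0.55) × 0.6 × 0.25 = 0.026325
P(arabica | x) = 0.00728 / 0.033605 ≈ 0.217

0.217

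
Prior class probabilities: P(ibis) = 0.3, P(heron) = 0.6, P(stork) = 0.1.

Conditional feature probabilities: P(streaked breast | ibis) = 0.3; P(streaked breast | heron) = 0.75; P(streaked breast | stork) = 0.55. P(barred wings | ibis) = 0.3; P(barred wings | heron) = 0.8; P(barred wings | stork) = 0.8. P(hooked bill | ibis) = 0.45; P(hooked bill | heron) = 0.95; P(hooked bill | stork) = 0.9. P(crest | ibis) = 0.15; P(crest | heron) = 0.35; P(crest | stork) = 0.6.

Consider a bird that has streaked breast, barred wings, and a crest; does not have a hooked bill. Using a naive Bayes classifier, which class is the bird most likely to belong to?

heron

ibis: 0.3 × 0.3 × 0.3 × (1−0.45) × 0.15 = 0.0022275
heron: 0.6 × 0.75 × 0.8 × (1−0.95) × 0.35 = 0.0063
stork: 0.1 × 0.55 × 0.8 × (1−0.9) × 0.6 = 0.00264
Highest score → heron.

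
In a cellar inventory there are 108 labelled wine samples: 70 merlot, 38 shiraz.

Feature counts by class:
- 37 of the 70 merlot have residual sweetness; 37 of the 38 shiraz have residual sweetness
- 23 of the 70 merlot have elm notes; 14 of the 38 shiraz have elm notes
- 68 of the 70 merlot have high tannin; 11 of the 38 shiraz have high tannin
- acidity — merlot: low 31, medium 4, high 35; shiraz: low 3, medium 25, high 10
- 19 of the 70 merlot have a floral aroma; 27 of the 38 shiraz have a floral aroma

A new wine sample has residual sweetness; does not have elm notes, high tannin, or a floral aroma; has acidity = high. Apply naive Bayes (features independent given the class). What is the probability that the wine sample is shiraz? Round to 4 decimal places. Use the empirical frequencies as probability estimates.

merlot: (70/108) × (37/70) × (47/70) × (2/70) × (35/70) × (51/70) ≈ 0.00239415
shiraz: (38/108) × (37/38) × (24/38) × (27/38) × (10/38) × (11/38) ≈ 0.0117115
P(shiraz | x) = 0.0117115 / 0.01410565 ≈ 0.8303

0.8303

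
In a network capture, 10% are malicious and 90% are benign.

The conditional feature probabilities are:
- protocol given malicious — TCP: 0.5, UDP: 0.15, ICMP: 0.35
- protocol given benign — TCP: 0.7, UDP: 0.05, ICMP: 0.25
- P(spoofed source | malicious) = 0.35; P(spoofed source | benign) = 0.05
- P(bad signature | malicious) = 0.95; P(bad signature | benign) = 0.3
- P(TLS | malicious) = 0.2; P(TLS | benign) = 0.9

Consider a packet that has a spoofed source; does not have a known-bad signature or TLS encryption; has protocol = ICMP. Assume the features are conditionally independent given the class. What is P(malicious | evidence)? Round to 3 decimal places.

malicious: 0.1 × 0.35 × 0.35 × (1−0.95) × (1−0.2) = 0.00049
benign: 0.9 × 0.25 × 0.05 × (1−0.3) × (1−0.9) = 0.0007875
P(malicious | x) = 0.00049 / 0.0012775 ≈ 0.384

0.384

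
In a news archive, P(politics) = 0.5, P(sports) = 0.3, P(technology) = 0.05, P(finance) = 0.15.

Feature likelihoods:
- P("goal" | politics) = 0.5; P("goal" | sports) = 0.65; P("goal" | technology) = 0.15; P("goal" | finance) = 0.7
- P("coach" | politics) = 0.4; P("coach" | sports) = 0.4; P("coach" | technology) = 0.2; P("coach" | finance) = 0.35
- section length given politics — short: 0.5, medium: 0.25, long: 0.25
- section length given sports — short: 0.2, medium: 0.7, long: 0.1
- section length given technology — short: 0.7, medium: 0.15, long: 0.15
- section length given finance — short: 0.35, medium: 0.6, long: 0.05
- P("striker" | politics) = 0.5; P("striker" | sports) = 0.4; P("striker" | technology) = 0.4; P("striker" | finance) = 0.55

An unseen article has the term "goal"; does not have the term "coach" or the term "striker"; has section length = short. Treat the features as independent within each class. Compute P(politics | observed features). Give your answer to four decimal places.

politics: 0.5 × 0.5 × (1−0.4) × 0.5 × (1−0.5) = 0.0375
sports: 0.3 × 0.65 × (1−0.4) × 0.2 × (1−0.4) = 0.01404
technology: 0.05 × 0.15 × (1−0.2) × 0.7 × (1−0.4) = 0.00252
finance: 0.15 × 0.7 × (1−0.35) × 0.35 × (1−0.55) = 0.010749375
P(politics | x) = 0.0375 / 0.064809375 ≈ 0.5786

0.5786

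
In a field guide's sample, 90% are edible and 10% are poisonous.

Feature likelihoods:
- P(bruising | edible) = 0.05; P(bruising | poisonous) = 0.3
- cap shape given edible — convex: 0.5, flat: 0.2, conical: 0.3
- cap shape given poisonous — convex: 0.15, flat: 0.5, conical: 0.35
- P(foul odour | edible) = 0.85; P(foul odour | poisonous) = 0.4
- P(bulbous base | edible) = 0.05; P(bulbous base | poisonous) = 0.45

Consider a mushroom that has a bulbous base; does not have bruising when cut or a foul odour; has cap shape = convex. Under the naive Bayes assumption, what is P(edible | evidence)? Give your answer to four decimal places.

0.5307

edible: 0.9 × (1−0.05) × 0.5 × (1−0.85) × 0.05 = 0.00320625
poisonous: 0.1 × (1−0.3) × 0.15 × (1−0.4) × 0.45 = 0.002835
P(edible | x) = 0.00320625 / 0.00604125 ≈ 0.5307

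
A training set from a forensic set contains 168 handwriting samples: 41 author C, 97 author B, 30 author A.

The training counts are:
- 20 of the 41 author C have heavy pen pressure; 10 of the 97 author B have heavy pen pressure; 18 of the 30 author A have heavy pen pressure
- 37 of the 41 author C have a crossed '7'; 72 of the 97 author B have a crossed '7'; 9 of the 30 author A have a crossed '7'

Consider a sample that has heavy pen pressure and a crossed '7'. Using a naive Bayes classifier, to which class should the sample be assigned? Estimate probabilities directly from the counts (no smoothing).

author C: (41/168) × (20/41) × (37/41) ≈ 0.107433
author B: (97/168) × (10/97) × (72/97) ≈ 0.0441826
author A: (30/168) × (18/30) × (9/30) ≈ 0.0321429
Highest score → author C.

author C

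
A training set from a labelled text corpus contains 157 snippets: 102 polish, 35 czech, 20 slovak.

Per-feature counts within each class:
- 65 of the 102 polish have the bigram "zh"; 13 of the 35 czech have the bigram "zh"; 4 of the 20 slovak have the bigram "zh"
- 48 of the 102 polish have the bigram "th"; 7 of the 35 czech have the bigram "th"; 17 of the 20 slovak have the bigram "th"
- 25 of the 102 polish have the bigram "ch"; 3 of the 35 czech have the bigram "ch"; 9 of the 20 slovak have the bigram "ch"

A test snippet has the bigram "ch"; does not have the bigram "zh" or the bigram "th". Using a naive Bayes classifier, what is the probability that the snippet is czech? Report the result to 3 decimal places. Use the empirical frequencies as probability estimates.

polish: (102/157) × (37/102) × (54/102) × (25/102) ≈ 0.0305799
czech: (35/157) × (22/35) × (28/35) × (3/35) ≈ 0.00960874
slovak: (20/157) × (16/20) × (3/20) × (9/20) ≈ 0.00687898
P(czech | x) = 0.00960874 / 0.04706762 ≈ 0.204

0.204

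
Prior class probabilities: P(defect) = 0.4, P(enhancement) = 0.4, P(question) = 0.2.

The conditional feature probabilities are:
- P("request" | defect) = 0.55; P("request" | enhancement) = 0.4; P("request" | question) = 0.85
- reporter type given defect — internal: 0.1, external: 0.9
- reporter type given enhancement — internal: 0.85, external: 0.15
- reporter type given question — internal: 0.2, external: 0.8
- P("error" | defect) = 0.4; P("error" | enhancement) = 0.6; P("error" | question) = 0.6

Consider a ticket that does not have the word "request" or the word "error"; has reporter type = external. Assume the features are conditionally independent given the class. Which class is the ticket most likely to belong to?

defect: 0.4 × (1−0.55) × 0.9 × (1−0.4) = 0.0972
enhancement: 0.4 × (1−0.4) × 0.15 × (1−0.6) = 0.0144
question: 0.2 × (1−0.85) × 0.8 × (1−0.6) = 0.0096
Highest score → defect.

defect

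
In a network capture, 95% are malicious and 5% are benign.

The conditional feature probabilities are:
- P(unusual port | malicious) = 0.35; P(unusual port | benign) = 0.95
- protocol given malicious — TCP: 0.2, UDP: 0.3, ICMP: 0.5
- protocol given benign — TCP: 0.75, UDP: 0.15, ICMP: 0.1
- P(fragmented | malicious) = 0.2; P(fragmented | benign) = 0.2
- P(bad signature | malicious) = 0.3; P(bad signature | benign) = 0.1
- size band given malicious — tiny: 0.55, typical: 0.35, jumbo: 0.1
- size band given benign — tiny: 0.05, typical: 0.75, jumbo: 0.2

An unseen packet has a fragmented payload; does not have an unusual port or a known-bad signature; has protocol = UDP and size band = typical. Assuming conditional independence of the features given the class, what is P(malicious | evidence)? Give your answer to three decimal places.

malicious: 0.95 × (1−0.35) × 0.3 × 0.2 × (1−0.3) × 0.35 = 0.00907725
benign: 0.05 × (1−0.95) × 0.15 × 0.2 × (1−0.1) × 0.75 = 0.000050625
P(malicious | x) = 0.00907725 / 0.009127875 ≈ 0.994

0.994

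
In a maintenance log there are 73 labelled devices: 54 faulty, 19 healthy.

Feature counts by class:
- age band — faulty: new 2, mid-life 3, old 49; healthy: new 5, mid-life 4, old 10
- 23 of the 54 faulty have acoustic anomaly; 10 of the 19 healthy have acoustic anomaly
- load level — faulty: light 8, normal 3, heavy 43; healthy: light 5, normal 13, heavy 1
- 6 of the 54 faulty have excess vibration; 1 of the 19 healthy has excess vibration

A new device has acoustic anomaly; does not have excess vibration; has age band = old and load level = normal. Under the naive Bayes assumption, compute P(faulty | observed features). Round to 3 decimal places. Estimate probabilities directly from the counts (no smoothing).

0.232

faulty: (54/73) × (49/54) × (23/54) × (3/54) × (48/54) ≈ 0.0141183
healthy: (19/73) × (10/19) × (10/19) × (13/19) × (18/19) ≈ 0.0467339
P(faulty | x) = 0.0141183 / 0.0608522 ≈ 0.232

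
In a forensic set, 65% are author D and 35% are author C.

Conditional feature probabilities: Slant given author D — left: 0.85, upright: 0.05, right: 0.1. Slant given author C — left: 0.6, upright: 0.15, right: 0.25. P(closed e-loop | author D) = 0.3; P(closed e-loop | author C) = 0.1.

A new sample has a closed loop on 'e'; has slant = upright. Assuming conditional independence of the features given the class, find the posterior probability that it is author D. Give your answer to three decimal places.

0.650

author D: 0.65 × 0.05 × 0.3 = 0.00975
author C: 0.35 × 0.15 × 0.1 = 0.00525
P(author D | x) = 0.00975 / 0.015 ≈ 0.650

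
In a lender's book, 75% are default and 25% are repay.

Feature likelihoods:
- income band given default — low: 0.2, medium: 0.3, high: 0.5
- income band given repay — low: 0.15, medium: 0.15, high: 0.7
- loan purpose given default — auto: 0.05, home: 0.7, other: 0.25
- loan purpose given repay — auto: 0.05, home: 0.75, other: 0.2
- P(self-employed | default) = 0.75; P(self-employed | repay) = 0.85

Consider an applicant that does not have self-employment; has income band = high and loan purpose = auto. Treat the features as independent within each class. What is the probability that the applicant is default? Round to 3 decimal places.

0.781

default: 0.75 × 0.5 × 0.05 × (1−0.75) = 0.0046875
repay: 0.25 × 0.7 × 0.05 × (1−0.85) = 0.0013125
P(default | x) = 0.0046875 / 0.006 ≈ 0.781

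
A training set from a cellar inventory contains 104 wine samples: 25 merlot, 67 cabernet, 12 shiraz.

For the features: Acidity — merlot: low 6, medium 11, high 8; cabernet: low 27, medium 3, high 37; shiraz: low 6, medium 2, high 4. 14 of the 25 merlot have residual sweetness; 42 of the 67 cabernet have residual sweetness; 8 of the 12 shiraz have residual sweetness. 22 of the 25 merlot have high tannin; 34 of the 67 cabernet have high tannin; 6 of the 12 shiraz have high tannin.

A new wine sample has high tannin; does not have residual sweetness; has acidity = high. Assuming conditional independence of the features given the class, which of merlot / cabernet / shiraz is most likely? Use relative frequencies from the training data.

cabernet

merlot: (25/104) × (8/25) × (11/25) × (22/25) ≈ 0.0297846
cabernet: (67/104) × (37/67) × (25/67) × (34/67) ≈ 0.0673655
shiraz: (12/104) × (4/12) × (4/12) × (6/12) ≈ 0.00641026
Highest score → cabernet.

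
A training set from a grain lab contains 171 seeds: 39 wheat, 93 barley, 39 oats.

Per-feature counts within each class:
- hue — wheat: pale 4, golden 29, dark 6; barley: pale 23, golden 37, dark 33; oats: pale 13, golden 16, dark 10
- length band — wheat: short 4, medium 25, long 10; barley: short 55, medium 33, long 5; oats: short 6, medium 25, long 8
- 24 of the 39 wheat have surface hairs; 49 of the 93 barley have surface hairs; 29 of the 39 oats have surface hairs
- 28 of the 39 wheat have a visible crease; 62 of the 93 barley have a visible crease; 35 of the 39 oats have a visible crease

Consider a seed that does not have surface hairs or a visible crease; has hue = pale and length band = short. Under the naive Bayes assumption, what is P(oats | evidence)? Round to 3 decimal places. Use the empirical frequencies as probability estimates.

wheat: (39/171) × (4/39) × (4/39) × (15/39) × (11/39) ≈ 0.000260264
barley: (93/171) × (23/93) × (55/93) × (44/93) × (31/93) ≈ 0.0125447
oats: (39/171) × (13/39) × (6/39) × (10/39) × (4/39) ≈ 0.000307585
P(oats | x) = 0.000307585 / 0.013112549 ≈ 0.023

0.023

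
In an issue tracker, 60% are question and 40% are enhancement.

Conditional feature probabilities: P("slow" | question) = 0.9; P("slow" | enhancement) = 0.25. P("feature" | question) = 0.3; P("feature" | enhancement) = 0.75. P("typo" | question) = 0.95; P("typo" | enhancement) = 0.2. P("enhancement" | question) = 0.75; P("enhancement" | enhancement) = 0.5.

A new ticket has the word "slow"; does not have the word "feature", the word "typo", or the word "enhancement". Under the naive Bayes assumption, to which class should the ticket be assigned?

question: 0.6 × 0.9 × (1−0.3) × (1−0.95) × (1−0.75) = 0.004725
enhancement: 0.4 × 0.25 × (1−0.75) × (1−0.2) × (1−0.5) = 0.01
Highest score → enhancement.

enhancement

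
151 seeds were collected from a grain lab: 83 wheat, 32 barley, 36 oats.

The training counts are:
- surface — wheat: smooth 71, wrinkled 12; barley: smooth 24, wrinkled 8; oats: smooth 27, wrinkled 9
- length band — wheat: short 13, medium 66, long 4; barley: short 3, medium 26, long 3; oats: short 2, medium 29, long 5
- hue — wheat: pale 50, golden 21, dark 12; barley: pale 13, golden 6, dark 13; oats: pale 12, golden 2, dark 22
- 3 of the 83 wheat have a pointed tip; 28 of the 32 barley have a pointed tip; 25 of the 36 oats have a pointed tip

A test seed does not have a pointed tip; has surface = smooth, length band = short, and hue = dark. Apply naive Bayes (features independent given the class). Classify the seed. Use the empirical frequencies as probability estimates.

wheat

wheat: (83/151) × (71/83) × (13/83) × (12/83) × (80/83) ≈ 0.0102627
barley: (32/151) × (24/32) × (3/32) × (13/32) × (4/32) ≈ 0.000756674
oats: (36/151) × (27/36) × (2/36) × (22/36) × (11/36) ≈ 0.00185492
Highest score → wheat.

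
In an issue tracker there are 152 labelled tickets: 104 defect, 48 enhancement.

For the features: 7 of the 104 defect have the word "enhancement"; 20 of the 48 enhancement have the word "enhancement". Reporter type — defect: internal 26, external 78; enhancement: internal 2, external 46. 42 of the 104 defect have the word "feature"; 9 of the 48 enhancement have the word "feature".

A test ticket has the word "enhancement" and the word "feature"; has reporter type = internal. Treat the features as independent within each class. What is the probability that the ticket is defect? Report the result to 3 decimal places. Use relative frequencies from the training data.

defect: (104/152) × (7/104) × (26/104) × (42/104) ≈ 0.00464954
enhancement: (48/152) × (20/48) × (2/48) × (9/48) ≈ 0.00102796
P(defect | x) = 0.00464954 / 0.0056775 ≈ 0.819

0.819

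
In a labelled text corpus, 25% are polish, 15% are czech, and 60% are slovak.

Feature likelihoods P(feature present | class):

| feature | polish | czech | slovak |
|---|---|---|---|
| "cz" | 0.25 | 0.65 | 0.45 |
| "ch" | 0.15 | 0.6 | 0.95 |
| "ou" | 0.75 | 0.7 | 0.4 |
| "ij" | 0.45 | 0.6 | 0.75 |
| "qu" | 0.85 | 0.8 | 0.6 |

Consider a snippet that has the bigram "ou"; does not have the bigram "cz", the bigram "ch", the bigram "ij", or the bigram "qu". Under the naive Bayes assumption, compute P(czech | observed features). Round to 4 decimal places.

0.1005

polish: 0.25 × (1−0.25) × (1−0.15) × 0.75 × (1−0.45) × (1−0.85) = 0.009861328125
czech: 0.15 × (1−0.65) × (1−0.6) × 0.7 × (1−0.6) × (1−0.8) = 0.001176
slovak: 0.6 × (1−0.45) × (1−0.95) × 0.4 × (1−0.75) × (1−0.6) = 0.00066
P(czech | x) = 0.001176 / 0.011697328125 ≈ 0.1005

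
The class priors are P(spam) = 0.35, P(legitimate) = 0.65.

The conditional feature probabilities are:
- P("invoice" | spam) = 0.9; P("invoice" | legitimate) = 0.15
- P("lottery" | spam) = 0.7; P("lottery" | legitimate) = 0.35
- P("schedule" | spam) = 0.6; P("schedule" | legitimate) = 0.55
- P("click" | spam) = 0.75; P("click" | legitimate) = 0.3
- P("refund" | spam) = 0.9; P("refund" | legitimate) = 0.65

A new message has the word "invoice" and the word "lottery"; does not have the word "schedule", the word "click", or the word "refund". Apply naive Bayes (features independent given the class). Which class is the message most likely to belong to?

spam: 0.35 × 0.9 × 0.7 × (1−0.6) × (1−0.75) × (1−0.9) = 0.002205
legitimate: 0.65 × 0.15 × 0.35 × (1−0.55) × (1−0.3) × (1−0.65) = 0.00376228125
Highest score → legitimate.

legitimate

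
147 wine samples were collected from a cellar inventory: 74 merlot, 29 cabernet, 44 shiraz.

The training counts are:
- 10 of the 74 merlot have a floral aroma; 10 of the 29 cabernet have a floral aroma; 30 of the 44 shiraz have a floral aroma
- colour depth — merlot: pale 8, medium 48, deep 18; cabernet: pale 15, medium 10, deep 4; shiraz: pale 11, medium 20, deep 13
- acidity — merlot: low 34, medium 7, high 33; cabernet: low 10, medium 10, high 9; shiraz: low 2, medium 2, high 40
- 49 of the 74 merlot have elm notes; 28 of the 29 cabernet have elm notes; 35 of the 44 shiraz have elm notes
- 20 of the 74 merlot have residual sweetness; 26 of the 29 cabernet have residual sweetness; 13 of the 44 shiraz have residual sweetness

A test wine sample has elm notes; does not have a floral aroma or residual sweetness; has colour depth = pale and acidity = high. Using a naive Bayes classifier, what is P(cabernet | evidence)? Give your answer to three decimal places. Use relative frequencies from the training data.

merlot: (74/147) × (64/74) × (8/74) × (33/74) × (49/74) × (54/74) ≈ 0.0101421
cabernet: (29/147) × (19/29) × (15/29) × (9/29) × (28/29) × (3/29) ≈ 0.00207232
shiraz: (44/147) × (14/44) × (11/44) × (40/44) × (35/44) × (31/44) ≈ 0.0121306
P(cabernet | x) = 0.00207232 / 0.02434502 ≈ 0.085

0.085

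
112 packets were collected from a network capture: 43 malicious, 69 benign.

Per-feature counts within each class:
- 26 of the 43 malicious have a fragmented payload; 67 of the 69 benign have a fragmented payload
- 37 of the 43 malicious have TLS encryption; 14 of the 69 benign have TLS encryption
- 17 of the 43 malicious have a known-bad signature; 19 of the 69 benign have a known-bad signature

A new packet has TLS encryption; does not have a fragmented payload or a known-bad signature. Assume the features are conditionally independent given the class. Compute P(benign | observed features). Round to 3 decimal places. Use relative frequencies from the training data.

malicious: (43/112) × (17/43) × (37/43) × (26/43) ≈ 0.0789713
benign: (69/112) × (2/69) × (14/69) × (50/69) ≈ 0.0026255
P(benign | x) = 0.0026255 / 0.0815968 ≈ 0.032

0.032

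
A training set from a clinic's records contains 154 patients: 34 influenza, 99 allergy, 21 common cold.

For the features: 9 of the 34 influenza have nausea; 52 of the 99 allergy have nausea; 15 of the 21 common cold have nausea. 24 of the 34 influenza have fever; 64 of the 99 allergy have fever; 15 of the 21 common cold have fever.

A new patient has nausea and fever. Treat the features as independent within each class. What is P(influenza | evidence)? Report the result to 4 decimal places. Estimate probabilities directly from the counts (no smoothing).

0.1253

influenza: (34/154) × (9/34) × (24/34) ≈ 0.0412529
allergy: (99/154) × (52/99) × (64/99) ≈ 0.218287
common cold: (21/154) × (15/21) × (15/21) ≈ 0.0695733
P(influenza | x) = 0.0412529 / 0.3291132 ≈ 0.1253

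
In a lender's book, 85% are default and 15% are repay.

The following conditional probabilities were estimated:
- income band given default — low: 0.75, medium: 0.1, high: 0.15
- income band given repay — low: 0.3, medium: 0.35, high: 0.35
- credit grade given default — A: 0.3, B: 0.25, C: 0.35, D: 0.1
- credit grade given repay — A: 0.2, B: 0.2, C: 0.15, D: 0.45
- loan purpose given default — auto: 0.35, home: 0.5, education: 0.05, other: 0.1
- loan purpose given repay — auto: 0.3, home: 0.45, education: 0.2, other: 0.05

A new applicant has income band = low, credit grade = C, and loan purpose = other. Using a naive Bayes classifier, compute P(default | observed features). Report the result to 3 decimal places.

0.985

default: 0.85 × 0.75 × 0.35 × 0.1 = 0.0223125
repay: 0.15 × 0.3 × 0.15 × 0.05 = 0.0003375
P(default | x) = 0.0223125 / 0.02265 ≈ 0.985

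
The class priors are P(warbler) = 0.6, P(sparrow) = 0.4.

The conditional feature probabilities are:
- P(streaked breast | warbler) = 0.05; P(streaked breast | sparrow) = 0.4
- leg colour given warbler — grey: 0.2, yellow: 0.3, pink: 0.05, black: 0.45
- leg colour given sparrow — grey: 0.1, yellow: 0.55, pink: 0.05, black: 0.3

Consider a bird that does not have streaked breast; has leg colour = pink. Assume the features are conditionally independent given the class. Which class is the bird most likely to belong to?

warbler: 0.6 × (1−0.05) × 0.05 = 0.0285
sparrow: 0.4 × (1−0.4) × 0.05 = 0.012
Highest score → warbler.

warbler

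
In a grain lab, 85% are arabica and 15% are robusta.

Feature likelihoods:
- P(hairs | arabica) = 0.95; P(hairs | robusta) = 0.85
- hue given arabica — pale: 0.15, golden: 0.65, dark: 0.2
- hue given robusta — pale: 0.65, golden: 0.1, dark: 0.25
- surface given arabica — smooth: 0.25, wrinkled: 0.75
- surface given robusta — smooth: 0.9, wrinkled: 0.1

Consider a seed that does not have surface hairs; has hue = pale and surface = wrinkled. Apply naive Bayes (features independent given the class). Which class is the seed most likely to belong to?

arabica

arabica: 0.85 × (1−0.95) × 0.15 × 0.75 = 0.00478125
robusta: 0.15 × (1−0.85) × 0.65 × 0.1 = 0.0014625
Highest score → arabica.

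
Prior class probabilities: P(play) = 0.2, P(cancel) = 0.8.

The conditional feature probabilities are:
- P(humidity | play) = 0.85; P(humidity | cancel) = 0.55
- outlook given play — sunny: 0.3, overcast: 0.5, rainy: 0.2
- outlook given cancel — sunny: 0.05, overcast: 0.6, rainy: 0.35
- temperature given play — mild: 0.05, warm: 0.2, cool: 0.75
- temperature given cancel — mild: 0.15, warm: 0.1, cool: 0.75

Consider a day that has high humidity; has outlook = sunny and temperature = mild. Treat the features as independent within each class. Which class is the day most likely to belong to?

cancel

play: 0.2 × 0.85 × 0.3 × 0.05 = 0.00255
cancel: 0.8 × 0.55 × 0.05 × 0.15 = 0.0033
Highest score → cancel.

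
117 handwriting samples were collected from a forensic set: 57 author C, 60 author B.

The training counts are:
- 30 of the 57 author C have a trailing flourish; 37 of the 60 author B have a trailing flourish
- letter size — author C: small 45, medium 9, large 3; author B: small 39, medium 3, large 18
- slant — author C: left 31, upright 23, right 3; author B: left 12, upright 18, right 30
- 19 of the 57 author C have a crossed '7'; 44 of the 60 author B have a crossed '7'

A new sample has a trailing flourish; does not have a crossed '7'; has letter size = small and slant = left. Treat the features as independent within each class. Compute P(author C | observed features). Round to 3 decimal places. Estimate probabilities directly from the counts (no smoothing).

0.870

author C: (57/117) × (30/57) × (45/57) × (31/57) × (38/57) ≈ 0.0733954
author B: (60/117) × (37/60) × (39/60) × (12/60) × (16/60) ≈ 0.010963
P(author C | x) = 0.0733954 / 0.0843584 ≈ 0.870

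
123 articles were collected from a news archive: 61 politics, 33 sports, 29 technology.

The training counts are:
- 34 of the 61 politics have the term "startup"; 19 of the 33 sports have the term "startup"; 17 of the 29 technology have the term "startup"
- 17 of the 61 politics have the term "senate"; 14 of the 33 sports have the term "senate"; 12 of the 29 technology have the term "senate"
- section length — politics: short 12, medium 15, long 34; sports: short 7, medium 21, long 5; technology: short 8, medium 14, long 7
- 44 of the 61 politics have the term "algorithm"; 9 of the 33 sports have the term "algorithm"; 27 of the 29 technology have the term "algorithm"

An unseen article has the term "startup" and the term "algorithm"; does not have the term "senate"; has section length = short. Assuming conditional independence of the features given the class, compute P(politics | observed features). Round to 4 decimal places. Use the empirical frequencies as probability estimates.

politics: (61/123) × (34/61) × (44/61) × (12/61) × (44/61) ≈ 0.0282925
sports: (33/123) × (19/33) × (19/33) × (7/33) × (9/33) ≈ 0.00514518
technology: (29/123) × (17/29) × (17/29) × (8/29) × (27/29) ≈ 0.0208091
P(politics | x) = 0.0282925 / 0.05424678 ≈ 0.5216

0.5216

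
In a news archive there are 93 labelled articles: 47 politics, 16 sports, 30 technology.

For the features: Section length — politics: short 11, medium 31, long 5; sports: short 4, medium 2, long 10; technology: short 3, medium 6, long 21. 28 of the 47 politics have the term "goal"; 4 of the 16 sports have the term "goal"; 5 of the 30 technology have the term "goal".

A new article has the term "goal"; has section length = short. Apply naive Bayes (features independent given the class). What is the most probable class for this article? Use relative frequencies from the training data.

politics: (47/93) × (11/47) × (28/47) ≈ 0.0704644
sports: (16/93) × (4/16) × (4/16) ≈ 0.0107527
technology: (30/93) × (3/30) × (5/30) ≈ 0.00537634
Highest score → politics.

politics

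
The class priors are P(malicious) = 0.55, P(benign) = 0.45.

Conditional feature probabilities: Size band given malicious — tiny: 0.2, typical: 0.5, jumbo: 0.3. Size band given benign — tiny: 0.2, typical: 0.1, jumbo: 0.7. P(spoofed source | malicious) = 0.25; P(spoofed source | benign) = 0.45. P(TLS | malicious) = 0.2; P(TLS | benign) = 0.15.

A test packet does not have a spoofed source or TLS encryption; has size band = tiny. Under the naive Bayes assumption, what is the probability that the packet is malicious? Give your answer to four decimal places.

malicious: 0.55 × 0.2 × (1−0.25) × (1−0.2) = 0.066
benign: 0.45 × 0.2 × (1−0.45) × (1−0.15) = 0.042075
P(malicious | x) = 0.066 / 0.108075 ≈ 0.6107

0.6107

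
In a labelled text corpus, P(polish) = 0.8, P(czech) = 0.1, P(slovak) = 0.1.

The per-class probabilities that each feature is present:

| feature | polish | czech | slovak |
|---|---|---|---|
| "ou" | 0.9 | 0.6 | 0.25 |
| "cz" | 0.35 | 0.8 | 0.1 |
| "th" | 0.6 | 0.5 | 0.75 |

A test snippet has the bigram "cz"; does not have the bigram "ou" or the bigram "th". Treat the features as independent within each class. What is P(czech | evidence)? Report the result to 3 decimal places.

polish: 0.8 × (1−0.9) × 0.35 × (1−0.6) = 0.0112
czech: 0.1 × (1−0.6) × 0.8 × (1−0.5) = 0.016
slovak: 0.1 × (1−0.25) × 0.1 × (1−0.75) = 0.001875
P(czech | x) = 0.016 / 0.029075 ≈ 0.550

0.550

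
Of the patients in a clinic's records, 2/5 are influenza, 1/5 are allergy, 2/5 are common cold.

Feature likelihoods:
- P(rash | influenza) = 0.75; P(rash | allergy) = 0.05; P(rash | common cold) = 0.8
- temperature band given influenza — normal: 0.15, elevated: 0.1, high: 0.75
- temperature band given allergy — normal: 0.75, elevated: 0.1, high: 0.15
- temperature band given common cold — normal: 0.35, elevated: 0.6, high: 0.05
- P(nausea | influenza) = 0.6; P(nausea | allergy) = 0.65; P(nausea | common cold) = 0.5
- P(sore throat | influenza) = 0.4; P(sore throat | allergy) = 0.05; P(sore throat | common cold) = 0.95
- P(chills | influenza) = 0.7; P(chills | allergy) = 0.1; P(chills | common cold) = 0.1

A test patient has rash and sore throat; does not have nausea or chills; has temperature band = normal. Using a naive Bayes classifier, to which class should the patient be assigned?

common cold

influenza: 0.4 × 0.75 × 0.15 × (1−0.6) × 0.4 × (1−0.7) = 0.00216
allergy: 0.2 × 0.05 × 0.75 × (1−0.65) × 0.05 × (1−0.1) = 0.000118125
common cold: 0.4 × 0.8 × 0.35 × (1−0.5) × 0.95 × (1−0.1) = 0.04788
Highest score → common cold.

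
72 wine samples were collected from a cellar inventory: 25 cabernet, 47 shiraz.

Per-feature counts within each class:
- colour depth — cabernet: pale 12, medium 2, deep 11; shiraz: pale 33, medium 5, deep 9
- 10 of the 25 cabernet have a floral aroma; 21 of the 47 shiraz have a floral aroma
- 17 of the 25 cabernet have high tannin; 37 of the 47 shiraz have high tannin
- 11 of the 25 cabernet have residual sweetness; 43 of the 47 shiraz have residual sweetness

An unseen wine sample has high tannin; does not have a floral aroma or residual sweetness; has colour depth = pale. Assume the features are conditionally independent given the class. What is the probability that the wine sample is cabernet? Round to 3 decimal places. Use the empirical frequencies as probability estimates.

0.692

cabernet: (25/72) × (12/25) × (15/25) × (17/25) × (14/25) = 0.03808
shiraz: (47/72) × (33/47) × (26/47) × (37/47) × (4/47) ≈ 0.0169872
P(cabernet | x) = 0.03808 / 0.0550672 ≈ 0.692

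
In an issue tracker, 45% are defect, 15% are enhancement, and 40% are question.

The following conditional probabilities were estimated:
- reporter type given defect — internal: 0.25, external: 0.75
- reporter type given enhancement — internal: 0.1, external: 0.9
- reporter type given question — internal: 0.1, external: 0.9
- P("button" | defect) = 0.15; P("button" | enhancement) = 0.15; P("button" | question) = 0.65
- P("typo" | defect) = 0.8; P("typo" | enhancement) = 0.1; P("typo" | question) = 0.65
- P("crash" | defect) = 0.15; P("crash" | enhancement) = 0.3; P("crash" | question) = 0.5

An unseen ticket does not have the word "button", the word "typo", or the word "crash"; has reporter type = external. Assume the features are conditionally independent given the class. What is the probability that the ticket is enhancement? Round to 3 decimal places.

defect: 0.45 × 0.75 × (1−0.15) × (1−0.8) × (1−0.15) = 0.04876875
enhancement: 0.15 × 0.9 × (1−0.15) × (1−0.1) × (1−0.3) = 0.0722925
question: 0.4 × 0.9 × (1−0.65) × (1−0.65) × (1−0.5) = 0.02205
P(enhancement | x) = 0.0722925 / 0.14311125 ≈ 0.505

0.505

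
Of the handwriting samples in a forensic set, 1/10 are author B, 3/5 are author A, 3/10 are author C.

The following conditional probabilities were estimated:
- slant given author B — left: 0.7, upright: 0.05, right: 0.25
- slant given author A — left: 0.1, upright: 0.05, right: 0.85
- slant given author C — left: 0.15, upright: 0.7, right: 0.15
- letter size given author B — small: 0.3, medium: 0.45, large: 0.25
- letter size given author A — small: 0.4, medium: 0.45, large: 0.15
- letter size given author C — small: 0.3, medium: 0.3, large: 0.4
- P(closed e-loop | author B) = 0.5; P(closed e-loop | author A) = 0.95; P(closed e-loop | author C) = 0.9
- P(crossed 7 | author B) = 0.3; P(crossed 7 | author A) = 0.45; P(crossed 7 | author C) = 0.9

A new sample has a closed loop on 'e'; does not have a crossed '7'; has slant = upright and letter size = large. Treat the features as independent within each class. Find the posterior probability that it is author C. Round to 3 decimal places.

author B: 0.1 × 0.05 × 0.25 × 0.5 × (1−0.3) = 0.0004375
author A: 0.6 × 0.05 × 0.15 × 0.95 × (1−0.45) = 0.00235125
author C: 0.3 × 0.7 × 0.4 × 0.9 × (1−0.9) = 0.00756
P(author C | x) = 0.00756 / 0.01034875 ≈ 0.731

0.731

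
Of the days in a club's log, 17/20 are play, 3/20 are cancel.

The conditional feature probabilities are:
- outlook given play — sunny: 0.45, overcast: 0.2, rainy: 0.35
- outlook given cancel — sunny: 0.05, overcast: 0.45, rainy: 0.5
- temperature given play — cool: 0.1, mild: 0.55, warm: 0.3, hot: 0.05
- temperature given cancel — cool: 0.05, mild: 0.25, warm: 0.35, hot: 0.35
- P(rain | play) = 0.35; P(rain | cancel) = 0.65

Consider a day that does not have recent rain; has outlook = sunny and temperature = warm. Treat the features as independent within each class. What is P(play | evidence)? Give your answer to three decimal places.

play: 0.85 × 0.45 × 0.3 × (1−0.35) = 0.0745875
cancel: 0.15 × 0.05 × 0.35 × (1−0.65) = 0.00091875
P(play | x) = 0.0745875 / 0.07550625 ≈ 0.988

0.988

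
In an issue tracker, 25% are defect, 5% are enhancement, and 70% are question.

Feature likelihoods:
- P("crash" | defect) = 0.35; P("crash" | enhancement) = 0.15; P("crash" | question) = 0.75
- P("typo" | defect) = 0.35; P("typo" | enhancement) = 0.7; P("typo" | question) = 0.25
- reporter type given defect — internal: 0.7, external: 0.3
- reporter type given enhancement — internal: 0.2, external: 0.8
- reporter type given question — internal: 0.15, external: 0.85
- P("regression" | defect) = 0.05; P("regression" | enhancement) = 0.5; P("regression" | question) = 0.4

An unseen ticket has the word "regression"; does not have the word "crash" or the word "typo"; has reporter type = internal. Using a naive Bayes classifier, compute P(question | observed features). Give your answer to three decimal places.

0.613

defect: 0.25 × (1−0.35) × (1−0.35) × 0.7 × 0.05 = 0.003696875
enhancement: 0.05 × (1−0.15) × (1−0.7) × 0.2 × 0.5 = 0.001275
question: 0.7 × (1−0.75) × (1−0.25) × 0.15 × 0.4 = 0.007875
P(question | x) = 0.007875 / 0.012846875 ≈ 0.613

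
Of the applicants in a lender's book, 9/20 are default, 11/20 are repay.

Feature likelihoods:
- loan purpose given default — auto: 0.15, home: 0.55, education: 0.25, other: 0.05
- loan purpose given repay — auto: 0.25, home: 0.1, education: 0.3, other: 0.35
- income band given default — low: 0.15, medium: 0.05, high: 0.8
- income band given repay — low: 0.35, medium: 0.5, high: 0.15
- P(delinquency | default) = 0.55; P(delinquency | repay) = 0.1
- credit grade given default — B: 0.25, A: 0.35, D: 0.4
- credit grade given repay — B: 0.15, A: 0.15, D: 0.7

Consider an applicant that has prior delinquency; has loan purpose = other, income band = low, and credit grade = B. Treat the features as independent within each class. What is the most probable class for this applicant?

repay

default: 0.45 × 0.05 × 0.15 × 0.55 × 0.25 = 0.0004640625
repay: 0.55 × 0.35 × 0.35 × 0.1 × 0.15 = 0.001010625
Highest score → repay.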